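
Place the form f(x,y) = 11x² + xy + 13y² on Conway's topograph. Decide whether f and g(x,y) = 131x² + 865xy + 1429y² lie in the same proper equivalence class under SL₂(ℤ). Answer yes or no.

D₁ = -571, D₂ = -571
f: reduced (well bottom): (11,1,13) with a≤c, −a<b≤a
g: translate: b→79 (≡865 mod 262), so (131,865,1429)→(131,79,13)
g: flip: (131,79,13)→(13,-79,131)
g: translate: b→-1 (≡-79 mod 26), so (13,-79,131)→(13,-1,11)
g: flip: (13,-1,11)→(11,1,13)
g: reduced (well bottom): (11,1,13) with a≤c, −a<b≤a
reduced forms (11, 1, 13) vs (11, 1, 13) ⇒ equivalent

yes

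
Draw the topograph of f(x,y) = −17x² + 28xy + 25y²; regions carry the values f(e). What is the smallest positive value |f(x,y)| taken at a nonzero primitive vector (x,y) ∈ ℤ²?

river: ρ → (25,22,-20)
river: ρ → (-20,18,27)
river: ρ → (27,36,-11)
river: ρ → (-11,30,36)
river: ρ → (36,42,-5)
river: ρ → (-5,48,9)
river: ρ → (9,42,-20)
river: ρ → (-20,38,13)
river: ρ → (13,40,-17)
river: ρ → (-17,28,25)
closes: descent 0, river 10
min |a| on river = 5

5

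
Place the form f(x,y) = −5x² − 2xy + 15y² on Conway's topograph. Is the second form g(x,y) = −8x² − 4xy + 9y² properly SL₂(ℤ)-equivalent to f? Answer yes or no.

D₁ = 304, D₂ = 304
river cycle of f (length 12): (-5, 8, 12), (12, 16, -1), (-1, 16, 12), (12, 8, -5), (-5, 12, 8), (8, 4, -9), (-9, 14, 3), (3, 16, -4), (-4, 16, 3), (3, 14, -9), … (2 more)
river cycle of g (length 12): (9, 4, -8), (-8, 12, 5), (5, 8, -12), (-12, 16, 1), (1, 16, -12), (-12, 8, 5), (5, 12, -8), (-8, 4, 9), (9, 14, -3), (-3, 16, 4), … (2 more)
cycles differ ⇒ inequivalent

no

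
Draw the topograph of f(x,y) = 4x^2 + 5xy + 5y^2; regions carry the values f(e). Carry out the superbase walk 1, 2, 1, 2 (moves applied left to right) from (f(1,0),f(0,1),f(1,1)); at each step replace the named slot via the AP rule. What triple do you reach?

start (4,5,14) = (f(1,0),f(0,1),f(1,1))
replace slot 1: 2·(5+14) − 4 = 34 → (34,5,14)
replace slot 2: 2·(34+14) − 5 = 91 → (34,91,14)
replace slot 1: 2·(91+14) − 34 = 176 → (176,91,14)
replace slot 2: 2·(176+14) − 91 = 289 → (176,289,14)

176,289,14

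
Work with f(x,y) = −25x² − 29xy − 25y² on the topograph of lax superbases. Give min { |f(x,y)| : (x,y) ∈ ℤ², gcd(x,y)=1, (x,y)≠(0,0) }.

translate: b→-21 (≡29 mod 50), so (25,29,25)→(25,-21,21)
flip: (25,-21,21)→(21,21,25)
reduced (well bottom): (21,21,25) with a≤c, −a<b≤a
well minimum |f| = |-21| = 21 (negative-definite)

21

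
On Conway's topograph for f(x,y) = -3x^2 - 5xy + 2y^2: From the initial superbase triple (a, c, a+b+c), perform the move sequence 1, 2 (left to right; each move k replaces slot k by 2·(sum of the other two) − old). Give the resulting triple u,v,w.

start (-3,2,-6) = (f(1,0),f(0,1),f(1,1))
replace slot 1: 2·(2+(-6)) − (-3) = -5 → (-5,2,-6)
replace slot 2: 2·((-5)+(-6)) − 2 = -24 → (-5,-24,-6)

-5,-24,-6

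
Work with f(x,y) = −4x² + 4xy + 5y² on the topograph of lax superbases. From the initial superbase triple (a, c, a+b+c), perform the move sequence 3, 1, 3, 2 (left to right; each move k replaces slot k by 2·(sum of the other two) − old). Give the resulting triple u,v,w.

start (-4,5,5) = (f(1,0),f(0,1),f(1,1))
replace slot 3: 2·((-4)+5) − 5 = -3 → (-4,5,-3)
replace slot 1: 2·(5+(-3)) − (-4) = 8 → (8,5,-3)
replace slot 3: 2·(8+5) − (-3) = 29 → (8,5,29)
replace slot 2: 2·(8+29) − 5 = 69 → (8,69,29)

8,69,29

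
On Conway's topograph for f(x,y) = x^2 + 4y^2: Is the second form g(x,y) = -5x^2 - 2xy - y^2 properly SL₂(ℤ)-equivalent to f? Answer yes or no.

D₁ = -16, D₂ = -16
f: reduced (well bottom): (1,0,4) with a≤c, −a<b≤a
g is negative-definite; reduce −g:
−g: flip: (5,2,1)→(1,-2,5)
−g: translate: b→0 (≡-2 mod 2), so (1,-2,5)→(1,0,4)
−g: reduced (well bottom): (1,0,4) with a≤c, −a<b≤a
flip sign back: reduced form of g is (-1,0,-4)
reduced forms (1, 0, 4) vs (-1, 0, -4) ⇒ inequivalent

no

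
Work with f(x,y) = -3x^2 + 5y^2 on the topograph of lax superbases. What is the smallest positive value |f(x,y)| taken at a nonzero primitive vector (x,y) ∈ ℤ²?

descent: ρ → (5,0,-3)
descent: ρ → (-3,6,2)  [lands on river]
river: ρ → (2,6,-3)
closes: descent 2, river 2
min |a| on river = 2

2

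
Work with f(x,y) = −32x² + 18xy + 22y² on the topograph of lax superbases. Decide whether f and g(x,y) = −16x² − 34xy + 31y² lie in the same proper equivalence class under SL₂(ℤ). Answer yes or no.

D₁ = 3140, D₂ = 3140
river cycle of f (length 10): (22, 26, -28), (-28, 30, 20), (20, 50, -8), (-8, 46, 32), (32, 18, -22), (-22, 26, 28), (28, 30, -20), (-20, 50, 8), (8, 46, -32), (-32, 18, 22)
river cycle of g (length 10): (31, 34, -16), (-16, 30, 35), (35, 40, -11), (-11, 48, 19), (19, 28, -31), (-31, 34, 16), (16, 30, -35), (-35, 40, 11), (11, 48, -19), (-19, 28, 31)
cycles differ ⇒ inequivalent

no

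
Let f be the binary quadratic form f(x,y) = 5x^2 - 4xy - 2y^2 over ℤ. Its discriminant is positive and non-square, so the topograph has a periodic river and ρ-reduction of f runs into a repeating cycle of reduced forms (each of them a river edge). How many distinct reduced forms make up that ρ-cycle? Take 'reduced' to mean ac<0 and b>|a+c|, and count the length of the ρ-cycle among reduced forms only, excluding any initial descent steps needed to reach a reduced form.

D = 56, ⌊√D⌋ = 7
descent: ρ → (-2,4,5)  [lands on river]
river: ρ → (5,6,-1)
river: ρ → (-1,6,5)
river: ρ → (5,4,-2)
ρ-cycle length = 4 (tail of 1 descent step not counted)

4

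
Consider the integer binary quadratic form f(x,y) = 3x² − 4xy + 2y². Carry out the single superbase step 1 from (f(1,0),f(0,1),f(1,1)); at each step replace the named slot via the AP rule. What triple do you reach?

start (3,2,1) = (f(1,0),f(0,1),f(1,1))
replace slot 1: 2·(2+1) − 3 = 3 → (3,2,1)

3,2,1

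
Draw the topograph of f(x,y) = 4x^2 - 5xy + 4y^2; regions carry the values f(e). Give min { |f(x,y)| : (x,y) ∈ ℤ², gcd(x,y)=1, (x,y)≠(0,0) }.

translate: b→3 (≡-5 mod 8), so (4,-5,4)→(4,3,3)
flip: (4,3,3)→(3,-3,4)
translate: b→3 (≡-3 mod 6), so (3,-3,4)→(3,3,4)
reduced (well bottom): (3,3,4) with a≤c, −a<b≤a
well minimum = a = 3

3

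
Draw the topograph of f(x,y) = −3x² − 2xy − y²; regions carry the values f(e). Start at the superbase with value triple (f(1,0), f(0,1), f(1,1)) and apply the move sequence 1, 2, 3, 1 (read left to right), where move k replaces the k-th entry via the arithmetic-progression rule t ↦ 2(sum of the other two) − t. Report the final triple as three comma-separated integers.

start (-3,-1,-6) = (f(1,0),f(0,1),f(1,1))
replace slot 1: 2·((-1)+(-6)) − (-3) = -11 → (-11,-1,-6)
replace slot 2: 2·((-11)+(-6)) − (-1) = -33 → (-11,-33,-6)
replace slot 3: 2·((-11)+(-33)) − (-6) = -82 → (-11,-33,-82)
replace slot 1: 2·((-33)+(-82)) − (-11) = -219 → (-219,-33,-82)

-219,-33,-82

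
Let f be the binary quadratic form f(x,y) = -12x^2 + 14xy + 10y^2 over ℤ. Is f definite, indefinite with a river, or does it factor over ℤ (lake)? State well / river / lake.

D = b²−4ac = 14² − 4·(-12)·10 = 676
D = 26² is a perfect square ⇒ form factors over ℤ ⇒ lakes

lake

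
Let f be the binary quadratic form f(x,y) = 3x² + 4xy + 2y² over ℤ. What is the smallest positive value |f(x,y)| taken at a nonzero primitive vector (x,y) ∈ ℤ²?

translate: b→-2 (≡4 mod 6), so (3,4,2)→(3,-2,1)
flip: (3,-2,1)→(1,2,3)
translate: b→0 (≡2 mod 2), so (1,2,3)→(1,0,2)
reduced (well bottom): (1,0,2) with a≤c, −a<b≤a
well minimum = a = 1

1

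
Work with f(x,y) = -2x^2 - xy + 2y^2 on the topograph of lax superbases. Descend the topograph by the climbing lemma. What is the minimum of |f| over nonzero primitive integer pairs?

descent: ρ → (2,1,-2)  [lands on river]
river: ρ → (-2,3,1)
river: ρ → (1,3,-2)
river: ρ → (-2,1,2)
river: ρ → (2,3,-1)
river: ρ → (-1,3,2)
closes: descent 1, river 6
min |a| on river = 1

1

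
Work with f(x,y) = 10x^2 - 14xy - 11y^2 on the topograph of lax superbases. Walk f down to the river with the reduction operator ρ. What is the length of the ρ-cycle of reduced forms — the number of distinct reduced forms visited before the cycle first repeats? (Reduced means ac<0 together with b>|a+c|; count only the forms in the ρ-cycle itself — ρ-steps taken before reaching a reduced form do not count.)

D = 636, ⌊√D⌋ = 25
descent: ρ → (-11,14,10)  [lands on river]
river: ρ → (10,6,-15)
river: ρ → (-15,24,1)
river: ρ → (1,24,-15)
river: ρ → (-15,6,10)
river: ρ → (10,14,-11)
river: ρ → (-11,8,13)
river: ρ → (13,18,-6)
river: ρ → (-6,18,13)
river: ρ → (13,8,-11)
ρ-cycle length = 10 (tail of 1 descent step not counted)

10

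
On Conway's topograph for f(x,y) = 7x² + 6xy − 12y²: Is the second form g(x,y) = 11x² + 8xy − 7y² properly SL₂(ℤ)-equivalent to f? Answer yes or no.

D₁ = 372, D₂ = 372
river cycle of f (length 10): (-12, 18, 1), (1, 18, -12), (-12, 6, 7), (7, 8, -11), (-11, 14, 4), (4, 18, -3), (-3, 18, 4), (4, 14, -11), (-11, 8, 7), (7, 6, -12)
river cycle of g (length 10): (-7, 6, 12), (12, 18, -1), (-1, 18, 12), (12, 6, -7), (-7, 8, 11), (11, 14, -4), (-4, 18, 3), (3, 18, -4), (-4, 14, 11), (11, 8, -7)
cycles differ ⇒ inequivalent

no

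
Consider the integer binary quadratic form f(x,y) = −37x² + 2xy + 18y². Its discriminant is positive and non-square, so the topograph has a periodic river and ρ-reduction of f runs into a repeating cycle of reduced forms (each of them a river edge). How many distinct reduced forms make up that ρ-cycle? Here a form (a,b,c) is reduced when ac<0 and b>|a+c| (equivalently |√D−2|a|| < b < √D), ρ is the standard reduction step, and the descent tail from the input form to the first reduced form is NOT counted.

D = 2668, ⌊√D⌋ = 51
descent: ρ → (18,34,-21)  [lands on river]
river: ρ → (-21,50,2)
river: ρ → (2,50,-21)
river: ρ → (-21,34,18)
river: ρ → (18,38,-17)
river: ρ → (-17,30,26)
river: ρ → (26,22,-21)
river: ρ → (-21,20,27)
river: ρ → (27,34,-14)
river: ρ → (-14,50,3)
river: ρ → (3,46,-46)
river: ρ → (-46,46,3)
river: ρ → (3,50,-14)
river: ρ → (-14,34,27)
river: ρ → (27,20,-21)
river: ρ → (-21,22,26)
river: ρ → (26,30,-17)
river: ρ → (-17,38,18)
ρ-cycle length = 18 (tail of 1 descent step not counted)

18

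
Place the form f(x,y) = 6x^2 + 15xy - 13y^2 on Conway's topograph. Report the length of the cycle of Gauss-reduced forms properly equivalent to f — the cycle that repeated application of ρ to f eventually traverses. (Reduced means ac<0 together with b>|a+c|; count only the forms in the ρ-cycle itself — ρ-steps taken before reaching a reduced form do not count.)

D = 537, ⌊√D⌋ = 23
river: ρ → (-13,11,8)
river: ρ → (8,21,-3)
river: ρ → (-3,21,8)
river: ρ → (8,11,-13)
river: ρ → (-13,15,6)
river: ρ → (6,21,-4)
river: ρ → (-4,19,11)
river: ρ → (11,3,-12)
river: ρ → (-12,21,2)
river: ρ → (2,23,-1)
river: ρ → (-1,23,2)
river: ρ → (2,21,-12)
river: ρ → (-12,3,11)
river: ρ → (11,19,-4)
river: ρ → (-4,21,6)
river: ρ → (6,15,-13)
ρ-cycle length = 16 (tail of 0 descent steps not counted)

16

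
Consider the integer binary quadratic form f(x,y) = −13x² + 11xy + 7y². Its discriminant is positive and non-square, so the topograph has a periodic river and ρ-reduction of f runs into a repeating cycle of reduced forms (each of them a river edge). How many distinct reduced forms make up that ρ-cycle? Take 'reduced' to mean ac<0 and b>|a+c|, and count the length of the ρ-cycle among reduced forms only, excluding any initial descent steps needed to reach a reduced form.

D = 485, ⌊√D⌋ = 22
river: ρ → (7,17,-7)
river: ρ → (-7,11,13)
river: ρ → (13,15,-5)
river: ρ → (-5,15,13)
river: ρ → (13,11,-7)
river: ρ → (-7,17,7)
river: ρ → (7,11,-13)
river: ρ → (-13,15,5)
river: ρ → (5,15,-13)
river: ρ → (-13,11,7)
ρ-cycle length = 10 (tail of 0 descent steps not counted)

10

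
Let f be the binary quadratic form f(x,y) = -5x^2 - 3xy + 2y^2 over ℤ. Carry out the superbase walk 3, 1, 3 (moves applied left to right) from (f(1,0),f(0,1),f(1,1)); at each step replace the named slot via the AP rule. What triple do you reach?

start (-5,2,-6) = (f(1,0),f(0,1),f(1,1))
replace slot 3: 2·((-5)+2) − (-6) = 0 → (-5,2,0)
replace slot 1: 2·(2+0) − (-5) = 9 → (9,2,0)
replace slot 3: 2·(9+2) − 0 = 22 → (9,2,22)

9,2,22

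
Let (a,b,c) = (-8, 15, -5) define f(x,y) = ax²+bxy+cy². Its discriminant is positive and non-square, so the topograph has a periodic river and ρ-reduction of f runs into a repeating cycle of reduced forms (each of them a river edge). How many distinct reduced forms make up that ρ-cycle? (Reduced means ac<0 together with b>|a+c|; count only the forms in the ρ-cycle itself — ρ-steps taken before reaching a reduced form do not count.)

D = 65, ⌊√D⌋ = 8
descent: ρ → (-5,5,2)  [lands on river]
river: ρ → (2,7,-2)
river: ρ → (-2,5,5)
river: ρ → (5,5,-2)
river: ρ → (-2,7,2)
river: ρ → (2,5,-5)
ρ-cycle length = 6 (tail of 1 descent step not counted)

6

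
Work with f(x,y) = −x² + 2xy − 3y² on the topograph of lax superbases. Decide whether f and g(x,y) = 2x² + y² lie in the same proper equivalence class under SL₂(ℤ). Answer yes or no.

D₁ = -8, D₂ = -8
f is negative-definite; reduce −f:
−f: translate: b→0 (≡-2 mod 2), so (1,-2,3)→(1,0,2)
−f: reduced (well bottom): (1,0,2) with a≤c, −a<b≤a
flip sign back: reduced form of f is (-1,0,-2)
g: flip: (2,0,1)→(1,0,2)
g: reduced (well bottom): (1,0,2) with a≤c, −a<b≤a
reduced forms (-1, 0, -2) vs (1, 0, 2) ⇒ inequivalent

no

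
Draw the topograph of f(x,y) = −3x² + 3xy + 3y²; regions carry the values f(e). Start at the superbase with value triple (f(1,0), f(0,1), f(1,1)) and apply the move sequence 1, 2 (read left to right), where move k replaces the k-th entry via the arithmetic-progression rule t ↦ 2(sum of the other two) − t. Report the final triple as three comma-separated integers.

start (-3,3,3) = (f(1,0),f(0,1),f(1,1))
replace slot 1: 2·(3+3) − (-3) = 15 → (15,3,3)
replace slot 2: 2·(15+3) − 3 = 33 → (15,33,3)

15,33,3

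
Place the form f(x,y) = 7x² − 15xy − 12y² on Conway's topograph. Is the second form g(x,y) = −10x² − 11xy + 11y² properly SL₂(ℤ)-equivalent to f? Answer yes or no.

D₁ = 561, D₂ = 561
river cycle of f (length 16): (-12, 15, 7), (7, 13, -14), (-14, 15, 6), (6, 21, -5), (-5, 19, 10), (10, 21, -3), (-3, 21, 10), (10, 19, -5), (-5, 21, 6), (6, 15, -14), … (6 more)
river cycle of g (length 16): (11, 11, -10), (-10, 9, 12), (12, 15, -7), (-7, 13, 14), (14, 15, -6), (-6, 21, 5), (5, 19, -10), (-10, 21, 3), (3, 21, -10), (-10, 19, 5), … (6 more)
cycles differ ⇒ inequivalent

no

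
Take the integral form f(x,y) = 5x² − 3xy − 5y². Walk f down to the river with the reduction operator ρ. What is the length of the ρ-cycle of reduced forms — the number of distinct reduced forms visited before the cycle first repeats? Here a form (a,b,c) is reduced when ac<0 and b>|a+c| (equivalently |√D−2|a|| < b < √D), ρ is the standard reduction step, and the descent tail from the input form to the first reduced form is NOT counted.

D = 109, ⌊√D⌋ = 10
descent: ρ → (-5,3,5)  [lands on river]
river: ρ → (5,7,-3)
river: ρ → (-3,5,7)
river: ρ → (7,9,-1)
river: ρ → (-1,9,7)
river: ρ → (7,5,-3)
river: ρ → (-3,7,5)
river: ρ → (5,3,-5)
river: ρ → (-5,7,3)
river: ρ → (3,5,-7)
river: ρ → (-7,9,1)
river: ρ → (1,9,-7)
river: ρ → (-7,5,3)
river: ρ → (3,7,-5)
ρ-cycle length = 14 (tail of 1 descent step not counted)

14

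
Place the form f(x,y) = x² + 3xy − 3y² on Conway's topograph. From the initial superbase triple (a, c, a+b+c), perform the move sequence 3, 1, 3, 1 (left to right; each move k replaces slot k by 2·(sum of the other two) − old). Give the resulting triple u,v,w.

start (1,-3,1) = (f(1,0),f(0,1),f(1,1))
replace slot 3: 2·(1+(-3)) − 1 = -5 → (1,-3,-5)
replace slot 1: 2·((-3)+(-5)) − 1 = -17 → (-17,-3,-5)
replace slot 3: 2·((-17)+(-3)) − (-5) = -35 → (-17,-3,-35)
replace slot 1: 2·((-3)+(-35)) − (-17) = -59 → (-59,-3,-35)

-59,-3,-35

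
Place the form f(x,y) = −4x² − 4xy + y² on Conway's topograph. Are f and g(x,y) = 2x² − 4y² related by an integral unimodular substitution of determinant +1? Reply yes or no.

D₁ = 32, D₂ = 32
river cycle of f (length 2): (1, 4, -4), (-4, 4, 1)
river cycle of g (length 2): (2, 4, -2), (-2, 4, 2)
cycles differ ⇒ inequivalent

no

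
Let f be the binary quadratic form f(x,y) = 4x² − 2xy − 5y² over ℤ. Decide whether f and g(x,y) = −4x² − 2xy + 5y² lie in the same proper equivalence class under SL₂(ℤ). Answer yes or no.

D₁ = 84, D₂ = 84
river cycle of f (length 6): (-5, 2, 4), (4, 6, -3), (-3, 6, 4), (4, 2, -5), (-5, 8, 1), (1, 8, -5)
river cycle of g (length 6): (5, 2, -4), (-4, 6, 3), (3, 6, -4), (-4, 2, 5), (5, 8, -1), (-1, 8, 5)
cycles differ ⇒ inequivalent

no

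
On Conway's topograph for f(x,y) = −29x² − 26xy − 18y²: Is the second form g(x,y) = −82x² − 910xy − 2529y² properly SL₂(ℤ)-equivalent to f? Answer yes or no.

D₁ = -1412, D₂ = -1412
f is negative-definite; reduce −f:
−f: flip: (29,26,18)→(18,-26,29)
−f: translate: b→10 (≡-26 mod 36), so (18,-26,29)→(18,10,21)
−f: reduced (well bottom): (18,10,21) with a≤c, −a<b≤a
flip sign back: reduced form of f is (-18,-10,-21)
g is negative-definite; reduce −g:
−g: translate: b→-74 (≡910 mod 164), so (82,910,2529)→(82,-74,21)
−g: flip: (82,-74,21)→(21,74,82)
−g: translate: b→-10 (≡74 mod 42), so (21,74,82)→(21,-10,18)
−g: flip: (21,-10,18)→(18,10,21)
−g: reduced (well bottom): (18,10,21) with a≤c, −a<b≤a
flip sign back: reduced form of g is (-18,-10,-21)
reduced forms (-18, -10, -21) vs (-18, -10, -21) ⇒ equivalent

yes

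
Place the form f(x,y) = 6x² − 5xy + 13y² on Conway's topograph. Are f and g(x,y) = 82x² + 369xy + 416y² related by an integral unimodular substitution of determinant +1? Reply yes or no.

D₁ = -287, D₂ = -287
f: reduced (well bottom): (6,-5,13) with a≤c, −a<b≤a
g: translate: b→41 (≡369 mod 164), so (82,369,416)→(82,41,6)
g: flip: (82,41,6)→(6,-41,82)
g: translate: b→-5 (≡-41 mod 12), so (6,-41,82)→(6,-5,13)
g: reduced (well bottom): (6,-5,13) with a≤c, −a<b≤a
reduced forms (6, -5, 13) vs (6, -5, 13) ⇒ equivalent

yes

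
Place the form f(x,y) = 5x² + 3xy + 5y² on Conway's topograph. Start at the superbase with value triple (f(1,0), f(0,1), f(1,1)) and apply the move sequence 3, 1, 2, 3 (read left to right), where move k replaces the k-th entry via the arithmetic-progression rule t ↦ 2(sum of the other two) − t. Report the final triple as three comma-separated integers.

start (5,5,13) = (f(1,0),f(0,1),f(1,1))
replace slot 3: 2·(5+5) − 13 = 7 → (5,5,7)
replace slot 1: 2·(5+7) − 5 = 19 → (19,5,7)
replace slot 2: 2·(19+7) − 5 = 47 → (19,47,7)
replace slot 3: 2·(19+47) − 7 = 125 → (19,47,125)

19,47,125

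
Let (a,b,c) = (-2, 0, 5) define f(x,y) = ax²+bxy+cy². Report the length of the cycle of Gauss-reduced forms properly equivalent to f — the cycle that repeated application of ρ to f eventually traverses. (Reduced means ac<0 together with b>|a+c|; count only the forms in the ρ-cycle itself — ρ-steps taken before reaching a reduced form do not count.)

D = 40, ⌊√D⌋ = 6
descent: ρ → (5,0,-2)
descent: ρ → (-2,4,3)  [lands on river]
river: ρ → (3,2,-3)
river: ρ → (-3,4,2)
river: ρ → (2,4,-3)
river: ρ → (-3,2,3)
river: ρ → (3,4,-2)
ρ-cycle length = 6 (tail of 2 descent steps not counted)

6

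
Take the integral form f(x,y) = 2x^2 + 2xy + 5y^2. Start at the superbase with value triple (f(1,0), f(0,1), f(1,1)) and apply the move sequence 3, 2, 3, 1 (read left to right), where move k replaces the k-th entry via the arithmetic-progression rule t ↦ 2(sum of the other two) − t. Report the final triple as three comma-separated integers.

start (2,5,9) = (f(1,0),f(0,1),f(1,1))
replace slot 3: 2·(2+5) − 9 = 5 → (2,5,5)
replace slot 2: 2·(2+5) − 5 = 9 → (2,9,5)
replace slot 3: 2·(2+9) − 5 = 17 → (2,9,17)
replace slot 1: 2·(9+17) − 2 = 50 → (50,9,17)

50,9,17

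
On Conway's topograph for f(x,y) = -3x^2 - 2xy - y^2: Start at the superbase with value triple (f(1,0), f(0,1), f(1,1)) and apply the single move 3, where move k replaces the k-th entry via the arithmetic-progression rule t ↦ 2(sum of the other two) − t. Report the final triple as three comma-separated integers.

start (-3,-1,-6) = (f(1,0),f(0,1),f(1,1))
replace slot 3: 2·((-3)+(-1)) − (-6) = -2 → (-3,-1,-2)

-3,-1,-2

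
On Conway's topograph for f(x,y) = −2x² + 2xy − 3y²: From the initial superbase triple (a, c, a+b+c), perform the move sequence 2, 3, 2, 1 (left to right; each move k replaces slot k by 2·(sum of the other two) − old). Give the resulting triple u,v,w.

start (-2,-3,-3) = (f(1,0),f(0,1),f(1,1))
replace slot 2: 2·((-2)+(-3)) − (-3) = -7 → (-2,-7,-3)
replace slot 3: 2·((-2)+(-7)) − (-3) = -15 → (-2,-7,-15)
replace slot 2: 2·((-2)+(-15)) − (-7) = -27 → (-2,-27,-15)
replace slot 1: 2·((-27)+(-15)) − (-2) = -82 → (-82,-27,-15)

-82,-27,-15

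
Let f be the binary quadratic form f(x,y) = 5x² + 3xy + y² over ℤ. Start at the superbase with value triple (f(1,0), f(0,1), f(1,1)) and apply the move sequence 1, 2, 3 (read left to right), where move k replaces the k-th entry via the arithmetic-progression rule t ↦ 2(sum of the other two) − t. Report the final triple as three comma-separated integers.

start (5,1,9) = (f(1,0),f(0,1),f(1,1))
replace slot 1: 2·(1+9) − 5 = 15 → (15,1,9)
replace slot 2: 2·(15+9) − 1 = 47 → (15,47,9)
replace slot 3: 2·(15+47) − 9 = 115 → (15,47,115)

15,47,115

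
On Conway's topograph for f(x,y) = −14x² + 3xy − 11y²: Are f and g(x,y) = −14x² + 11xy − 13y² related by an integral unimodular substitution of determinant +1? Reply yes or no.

D₁ = -607, D₂ = -607
f is negative-definite; reduce −f:
−f: flip: (14,-3,11)→(11,3,14)
−f: reduced (well bottom): (11,3,14) with a≤c, −a<b≤a
flip sign back: reduced form of f is (-11,-3,-14)
g is negative-definite; reduce −g:
−g: flip: (14,-11,13)→(13,11,14)
−g: reduced (well bottom): (13,11,14) with a≤c, −a<b≤a
flip sign back: reduced form of g is (-13,-11,-14)
reduced forms (-11, -3, -14) vs (-13, -11, -14) ⇒ inequivalent

no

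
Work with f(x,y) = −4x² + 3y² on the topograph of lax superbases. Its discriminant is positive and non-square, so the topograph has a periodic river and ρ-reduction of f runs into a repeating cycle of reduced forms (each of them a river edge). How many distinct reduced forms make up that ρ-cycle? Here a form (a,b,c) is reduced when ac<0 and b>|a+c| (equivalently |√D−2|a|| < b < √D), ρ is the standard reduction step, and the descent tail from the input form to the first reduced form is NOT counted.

D = 48, ⌊√D⌋ = 6
descent: ρ → (3,6,-1)  [lands on river]
river: ρ → (-1,6,3)
ρ-cycle length = 2 (tail of 1 descent step not counted)

2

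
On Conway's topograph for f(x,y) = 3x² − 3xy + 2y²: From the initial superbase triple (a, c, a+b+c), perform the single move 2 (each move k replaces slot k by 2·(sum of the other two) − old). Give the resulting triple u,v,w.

start (3,2,2) = (f(1,0),f(0,1),f(1,1))
replace slot 2: 2·(3+2) − 2 = 8 → (3,8,2)

3,8,2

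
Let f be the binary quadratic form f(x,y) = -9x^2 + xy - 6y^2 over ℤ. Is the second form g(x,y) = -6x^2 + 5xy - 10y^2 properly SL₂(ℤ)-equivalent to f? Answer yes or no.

D₁ = -215, D₂ = -215
f is negative-definite; reduce −f:
−f: flip: (9,-1,6)→(6,1,9)
−f: reduced (well bottom): (6,1,9) with a≤c, −a<b≤a
flip sign back: reduced form of f is (-6,-1,-9)
g is negative-definite; reduce −g:
−g: reduced (well bottom): (6,-5,10) with a≤c, −a<b≤a
flip sign back: reduced form of g is (-6,5,-10)
reduced forms (-6, -1, -9) vs (-6, 5, -10) ⇒ inequivalent

no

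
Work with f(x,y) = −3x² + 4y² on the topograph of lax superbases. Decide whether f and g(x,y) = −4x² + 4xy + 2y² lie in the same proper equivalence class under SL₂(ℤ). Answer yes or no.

D₁ = 48, D₂ = 48
river cycle of f (length 2): (-3, 6, 1), (1, 6, -3)
river cycle of g (length 2): (2, 4, -4), (-4, 4, 2)
cycles differ ⇒ inequivalent

no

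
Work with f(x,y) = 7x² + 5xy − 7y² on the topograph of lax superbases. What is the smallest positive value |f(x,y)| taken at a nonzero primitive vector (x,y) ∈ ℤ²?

river: ρ → (-7,9,5)
river: ρ → (5,11,-5)
river: ρ → (-5,9,7)
river: ρ → (7,5,-7)
closes: descent 0, river 4
min |a| on river = 5

5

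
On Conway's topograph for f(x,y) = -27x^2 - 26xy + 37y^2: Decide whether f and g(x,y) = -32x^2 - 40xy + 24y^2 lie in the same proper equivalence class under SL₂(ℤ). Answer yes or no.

D₁ = 4672, D₂ = 4672
river cycle of f (length 14): (37, 26, -27), (-27, 28, 36), (36, 44, -19), (-19, 32, 48), (48, 64, -3), (-3, 68, 4), (4, 68, -3), (-3, 64, 48), (48, 32, -19), (-19, 44, 36), … (4 more)
river cycle of g (length 18): (24, 40, -32), (-32, 24, 32), (32, 40, -24), (-24, 56, 16), (16, 40, -48), (-48, 56, 8), (8, 56, -48), (-48, 40, 16), (16, 56, -24), (-24, 40, 32), … (8 more)
cycles differ ⇒ inequivalent

no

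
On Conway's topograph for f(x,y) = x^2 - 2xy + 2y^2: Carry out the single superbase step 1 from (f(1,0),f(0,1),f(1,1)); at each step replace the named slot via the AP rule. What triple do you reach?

start (1,2,1) = (f(1,0),f(0,1),f(1,1))
replace slot 1: 2·(2+1) − 1 = 5 → (5,2,1)

5,2,1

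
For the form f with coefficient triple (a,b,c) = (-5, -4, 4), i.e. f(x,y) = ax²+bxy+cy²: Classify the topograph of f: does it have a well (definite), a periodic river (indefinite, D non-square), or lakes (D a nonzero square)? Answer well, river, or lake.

D = b²−4ac = (-4)² − 4·(-5)·4 = 96
D > 0 non-square ⇒ indefinite ⇒ periodic river

river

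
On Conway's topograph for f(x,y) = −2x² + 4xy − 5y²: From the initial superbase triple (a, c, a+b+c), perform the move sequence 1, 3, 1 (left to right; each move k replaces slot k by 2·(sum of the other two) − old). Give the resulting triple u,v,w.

start (-2,-5,-3) = (f(1,0),f(0,1),f(1,1))
replace slot 1: 2·((-5)+(-3)) − (-2) = -14 → (-14,-5,-3)
replace slot 3: 2·((-14)+(-5)) − (-3) = -35 → (-14,-5,-35)
replace slot 1: 2·((-5)+(-35)) − (-14) = -66 → (-66,-5,-35)

-66,-5,-35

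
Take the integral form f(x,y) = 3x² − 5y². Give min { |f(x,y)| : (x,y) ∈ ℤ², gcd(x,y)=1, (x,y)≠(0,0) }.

descent: ρ → (-5,0,3)
descent: ρ → (3,6,-2)  [lands on river]
river: ρ → (-2,6,3)
closes: descent 2, river 2
min |a| on river = 2

2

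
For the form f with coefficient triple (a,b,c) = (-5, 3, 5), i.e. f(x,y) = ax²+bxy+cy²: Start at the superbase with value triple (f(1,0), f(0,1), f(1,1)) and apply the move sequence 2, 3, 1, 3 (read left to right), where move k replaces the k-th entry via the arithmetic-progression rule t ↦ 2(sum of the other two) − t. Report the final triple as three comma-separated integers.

start (-5,5,3) = (f(1,0),f(0,1),f(1,1))
replace slot 2: 2·((-5)+3) − 5 = -9 → (-5,-9,3)
replace slot 3: 2·((-5)+(-9)) − 3 = -31 → (-5,-9,-31)
replace slot 1: 2·((-9)+(-31)) − (-5) = -75 → (-75,-9,-31)
replace slot 3: 2·((-75)+(-9)) − (-31) = -137 → (-75,-9,-137)

-75,-9,-137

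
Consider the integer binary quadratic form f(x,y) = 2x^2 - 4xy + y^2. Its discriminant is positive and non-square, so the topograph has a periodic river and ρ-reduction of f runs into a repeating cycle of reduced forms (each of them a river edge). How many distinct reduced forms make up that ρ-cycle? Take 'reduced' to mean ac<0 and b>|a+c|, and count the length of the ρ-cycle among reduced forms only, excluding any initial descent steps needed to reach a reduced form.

D = 8, ⌊√D⌋ = 2
descent: ρ → (1,2,-1)  [lands on river]
river: ρ → (-1,2,1)
ρ-cycle length = 2 (tail of 1 descent step not counted)

2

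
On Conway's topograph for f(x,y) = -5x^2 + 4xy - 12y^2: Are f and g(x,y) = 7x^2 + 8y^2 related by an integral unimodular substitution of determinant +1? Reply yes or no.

D₁ = -224, D₂ = -224
f is negative-definite; reduce −f:
−f: reduced (well bottom): (5,-4,12) with a≤c, −a<b≤a
flip sign back: reduced form of f is (-5,4,-12)
g: reduced (well bottom): (7,0,8) with a≤c, −a<b≤a
reduced forms (-5, 4, -12) vs (7, 0, 8) ⇒ inequivalent

no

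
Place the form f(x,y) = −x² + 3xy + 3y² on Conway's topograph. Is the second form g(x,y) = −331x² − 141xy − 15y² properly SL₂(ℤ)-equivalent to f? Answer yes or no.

D₁ = 21, D₂ = 21
river cycle of f (length 2): (3, 3, -1), (-1, 3, 3)
river cycle of g (length 2): (-1, 3, 3), (3, 3, -1)
cycles coincide ⇒ equivalent

yes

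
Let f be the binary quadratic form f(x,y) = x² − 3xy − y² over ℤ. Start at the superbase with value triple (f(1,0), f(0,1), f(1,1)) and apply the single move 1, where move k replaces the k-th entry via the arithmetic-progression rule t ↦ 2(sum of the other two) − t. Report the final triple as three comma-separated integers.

start (1,-1,-3) = (f(1,0),f(0,1),f(1,1))
replace slot 1: 2·((-1)+(-3)) − 1 = -9 → (-9,-1,-3)

-9,-1,-3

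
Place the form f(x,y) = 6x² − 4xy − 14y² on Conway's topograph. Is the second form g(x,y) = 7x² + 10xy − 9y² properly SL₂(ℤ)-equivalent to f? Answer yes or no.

D₁ = 352, D₂ = 352
river cycle of f (length 6): (6, 8, -12), (-12, 16, 2), (2, 16, -12), (-12, 8, 6), (6, 16, -4), (-4, 16, 6)
river cycle of g (length 6): (-9, 8, 8), (8, 8, -9), (-9, 10, 7), (7, 18, -1), (-1, 18, 7), (7, 10, -9)
cycles differ ⇒ inequivalent

no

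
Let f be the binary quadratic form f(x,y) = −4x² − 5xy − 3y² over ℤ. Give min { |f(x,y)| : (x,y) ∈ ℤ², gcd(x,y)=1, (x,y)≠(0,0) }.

translate: b→-3 (≡5 mod 8), so (4,5,3)→(4,-3,2)
flip: (4,-3,2)→(2,3,4)
translate: b→-1 (≡3 mod 4), so (2,3,4)→(2,-1,3)
reduced (well bottom): (2,-1,3) with a≤c, −a<b≤a
well minimum |f| = |-2| = 2 (negative-definite)

2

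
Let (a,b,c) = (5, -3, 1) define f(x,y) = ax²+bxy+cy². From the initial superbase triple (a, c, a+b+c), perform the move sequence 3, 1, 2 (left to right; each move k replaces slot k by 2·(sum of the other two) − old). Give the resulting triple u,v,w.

start (5,1,3) = (f(1,0),f(0,1),f(1,1))
replace slot 3: 2·(5+1) − 3 = 9 → (5,1,9)
replace slot 1: 2·(1+9) − 5 = 15 → (15,1,9)
replace slot 2: 2·(15+9) − 1 = 47 → (15,47,9)

15,47,9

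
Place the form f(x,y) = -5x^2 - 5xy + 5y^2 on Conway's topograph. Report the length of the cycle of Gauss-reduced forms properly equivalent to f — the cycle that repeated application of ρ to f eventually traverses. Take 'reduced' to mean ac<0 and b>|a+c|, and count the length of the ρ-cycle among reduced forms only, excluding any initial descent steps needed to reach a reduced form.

D = 125, ⌊√D⌋ = 11
descent: ρ → (5,5,-5)  [lands on river]
river: ρ → (-5,5,5)
ρ-cycle length = 2 (tail of 1 descent step not counted)

2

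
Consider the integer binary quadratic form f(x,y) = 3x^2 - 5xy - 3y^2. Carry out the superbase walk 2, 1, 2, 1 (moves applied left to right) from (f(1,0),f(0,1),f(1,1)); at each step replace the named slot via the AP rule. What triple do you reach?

start (3,-3,-5) = (f(1,0),f(0,1),f(1,1))
replace slot 2: 2·(3+(-5)) − (-3) = -1 → (3,-1,-5)
replace slot 1: 2·((-1)+(-5)) − 3 = -15 → (-15,-1,-5)
replace slot 2: 2·((-15)+(-5)) − (-1) = -39 → (-15,-39,-5)
replace slot 1: 2·((-39)+(-5)) − (-15) = -73 → (-73,-39,-5)

-73,-39,-5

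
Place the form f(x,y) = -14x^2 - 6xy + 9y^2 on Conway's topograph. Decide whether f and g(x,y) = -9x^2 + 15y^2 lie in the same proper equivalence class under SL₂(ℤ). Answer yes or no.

D₁ = 540, D₂ = 540
river cycle of f (length 8): (9, 6, -14), (-14, 22, 1), (1, 22, -14), (-14, 6, 9), (9, 12, -11), (-11, 10, 10), (10, 10, -11), (-11, 12, 9)
river cycle of g (length 2): (-9, 18, 6), (6, 18, -9)
cycles differ ⇒ inequivalent

no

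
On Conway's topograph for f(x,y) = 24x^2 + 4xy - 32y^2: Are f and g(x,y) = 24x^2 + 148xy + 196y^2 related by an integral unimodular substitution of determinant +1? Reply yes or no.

D₁ = 3088, D₂ = 3088
river cycle of f (length 30): (24, 52, -4), (-4, 52, 24), (24, 44, -12), (-12, 52, 8), (8, 44, -36), (-36, 28, 16), (16, 36, -28), (-28, 20, 24), (24, 28, -24), (-24, 20, 28), … (20 more)
river cycle of g (length 30): (24, 52, -4), (-4, 52, 24), (24, 44, -12), (-12, 52, 8), (8, 44, -36), (-36, 28, 16), (16, 36, -28), (-28, 20, 24), (24, 28, -24), (-24, 20, 28), … (20 more)
cycles coincide ⇒ equivalent

yes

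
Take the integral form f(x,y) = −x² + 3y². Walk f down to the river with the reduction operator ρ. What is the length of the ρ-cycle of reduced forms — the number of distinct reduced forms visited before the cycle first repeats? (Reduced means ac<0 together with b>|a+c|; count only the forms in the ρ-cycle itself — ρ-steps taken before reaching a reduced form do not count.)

D = 12, ⌊√D⌋ = 3
descent: ρ → (3,0,-1)
descent: ρ → (-1,2,2)  [lands on river]
river: ρ → (2,2,-1)
ρ-cycle length = 2 (tail of 2 descent steps not counted)

2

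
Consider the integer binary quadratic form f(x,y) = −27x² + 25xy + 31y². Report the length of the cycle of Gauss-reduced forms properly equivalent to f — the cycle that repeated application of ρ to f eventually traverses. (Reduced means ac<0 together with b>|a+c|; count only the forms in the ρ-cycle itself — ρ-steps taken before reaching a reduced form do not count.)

D = 3973, ⌊√D⌋ = 63
river: ρ → (31,37,-21)
river: ρ → (-21,47,21)
river: ρ → (21,37,-31)
river: ρ → (-31,25,27)
river: ρ → (27,29,-29)
river: ρ → (-29,29,27)
river: ρ → (27,25,-31)
river: ρ → (-31,37,21)
river: ρ → (21,47,-21)
river: ρ → (-21,37,31)
river: ρ → (31,25,-27)
river: ρ → (-27,29,29)
river: ρ → (29,29,-27)
river: ρ → (-27,25,31)
ρ-cycle length = 14 (tail of 0 descent steps not counted)

14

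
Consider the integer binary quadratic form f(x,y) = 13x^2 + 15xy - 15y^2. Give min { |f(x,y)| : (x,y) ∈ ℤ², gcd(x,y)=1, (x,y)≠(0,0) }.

river: ρ → (-15,15,13)
river: ρ → (13,11,-17)
river: ρ → (-17,23,7)
river: ρ → (7,19,-23)
river: ρ → (-23,27,3)
river: ρ → (3,27,-23)
river: ρ → (-23,19,7)
river: ρ → (7,23,-17)
river: ρ → (-17,11,13)
river: ρ → (13,15,-15)
closes: descent 0, river 10
min |a| on river = 3

3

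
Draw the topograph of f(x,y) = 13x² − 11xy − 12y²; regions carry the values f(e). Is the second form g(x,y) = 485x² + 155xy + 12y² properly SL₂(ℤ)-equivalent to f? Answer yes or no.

D₁ = 745, D₂ = 745
river cycle of f (length 18): (-12, 11, 13), (13, 15, -10), (-10, 25, 3), (3, 23, -18), (-18, 13, 8), (8, 19, -12), (-12, 5, 15), (15, 25, -2), (-2, 27, 2), (2, 25, -15), … (8 more)
river cycle of g (length 18): (12, 13, -12), (-12, 11, 13), (13, 15, -10), (-10, 25, 3), (3, 23, -18), (-18, 13, 8), (8, 19, -12), (-12, 5, 15), (15, 25, -2), (-2, 27, 2), … (8 more)
cycles coincide ⇒ equivalent

yes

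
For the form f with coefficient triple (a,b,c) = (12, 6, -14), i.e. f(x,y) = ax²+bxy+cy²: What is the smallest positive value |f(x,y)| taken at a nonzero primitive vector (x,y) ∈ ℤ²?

river: ρ → (-14,22,4)
river: ρ → (4,26,-2)
river: ρ → (-2,26,4)
river: ρ → (4,22,-14)
river: ρ → (-14,6,12)
river: ρ → (12,18,-8)
river: ρ → (-8,14,16)
river: ρ → (16,18,-6)
river: ρ → (-6,18,16)
river: ρ → (16,14,-8)
river: ρ → (-8,18,12)
river: ρ → (12,6,-14)
closes: descent 0, river 12
min |a| on river = 2

2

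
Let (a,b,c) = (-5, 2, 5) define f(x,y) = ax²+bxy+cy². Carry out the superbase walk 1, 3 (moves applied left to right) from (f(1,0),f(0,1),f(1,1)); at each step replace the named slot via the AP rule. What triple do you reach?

start (-5,5,2) = (f(1,0),f(0,1),f(1,1))
replace slot 1: 2·(5+2) − (-5) = 19 → (19,5,2)
replace slot 3: 2·(19+5) − 2 = 46 → (19,5,46)

19,5,46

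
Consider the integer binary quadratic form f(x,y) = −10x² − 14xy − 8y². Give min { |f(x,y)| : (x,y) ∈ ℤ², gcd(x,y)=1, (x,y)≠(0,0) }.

translate: b→-6 (≡14 mod 20), so (10,14,8)→(10,-6,4)
flip: (10,-6,4)→(4,6,10)
translate: b→-2 (≡6 mod 8), so (4,6,10)→(4,-2,8)
reduced (well bottom): (4,-2,8) with a≤c, −a<b≤a
well minimum |f| = |-4| = 4 (negative-definite)

4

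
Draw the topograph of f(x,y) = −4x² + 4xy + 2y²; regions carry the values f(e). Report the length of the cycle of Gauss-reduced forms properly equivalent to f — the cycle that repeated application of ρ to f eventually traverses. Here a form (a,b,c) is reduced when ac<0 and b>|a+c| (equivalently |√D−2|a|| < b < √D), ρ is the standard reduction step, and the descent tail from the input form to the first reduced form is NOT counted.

D = 48, ⌊√D⌋ = 6
river: ρ → (2,4,-4)
river: ρ → (-4,4,2)
ρ-cycle length = 2 (tail of 0 descent steps not counted)

2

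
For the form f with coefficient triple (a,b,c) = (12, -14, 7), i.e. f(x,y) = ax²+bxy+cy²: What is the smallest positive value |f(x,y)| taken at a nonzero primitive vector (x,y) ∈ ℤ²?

translate: b→10 (≡-14 mod 24), so (12,-14,7)→(12,10,5)
flip: (12,10,5)→(5,-10,12)
translate: b→0 (≡-10 mod 10), so (5,-10,12)→(5,0,7)
reduced (well bottom): (5,0,7) with a≤c, −a<b≤a
well minimum = a = 5

5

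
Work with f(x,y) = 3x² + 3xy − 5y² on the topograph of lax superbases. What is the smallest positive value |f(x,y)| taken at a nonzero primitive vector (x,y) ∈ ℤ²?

river: ρ → (-5,7,1)
river: ρ → (1,7,-5)
river: ρ → (-5,3,3)
river: ρ → (3,3,-5)
closes: descent 0, river 4
min |a| on river = 1

1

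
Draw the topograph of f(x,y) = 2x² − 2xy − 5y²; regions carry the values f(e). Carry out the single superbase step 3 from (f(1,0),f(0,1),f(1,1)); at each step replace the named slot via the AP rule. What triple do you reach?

start (2,-5,-5) = (f(1,0),f(0,1),f(1,1))
replace slot 3: 2·(2+(-5)) − (-5) = -1 → (2,-5,-1)

2,-5,-1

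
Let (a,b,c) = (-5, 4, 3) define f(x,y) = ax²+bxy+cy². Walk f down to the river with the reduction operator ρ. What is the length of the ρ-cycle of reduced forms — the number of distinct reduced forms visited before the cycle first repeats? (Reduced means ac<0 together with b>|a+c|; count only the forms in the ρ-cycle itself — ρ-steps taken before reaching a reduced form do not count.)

D = 76, ⌊√D⌋ = 8
river: ρ → (3,8,-1)
river: ρ → (-1,8,3)
river: ρ → (3,4,-5)
river: ρ → (-5,6,2)
river: ρ → (2,6,-5)
river: ρ → (-5,4,3)
ρ-cycle length = 6 (tail of 0 descent steps not counted)

6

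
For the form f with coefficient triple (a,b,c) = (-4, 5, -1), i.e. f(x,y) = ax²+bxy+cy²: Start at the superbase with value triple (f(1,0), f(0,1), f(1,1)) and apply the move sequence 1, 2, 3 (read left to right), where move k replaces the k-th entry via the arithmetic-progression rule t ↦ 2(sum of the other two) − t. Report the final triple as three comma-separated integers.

start (-4,-1,0) = (f(1,0),f(0,1),f(1,1))
replace slot 1: 2·((-1)+0) − (-4) = 2 → (2,-1,0)
replace slot 2: 2·(2+0) − (-1) = 5 → (2,5,0)
replace slot 3: 2·(2+5) − 0 = 14 → (2,5,14)

2,5,14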